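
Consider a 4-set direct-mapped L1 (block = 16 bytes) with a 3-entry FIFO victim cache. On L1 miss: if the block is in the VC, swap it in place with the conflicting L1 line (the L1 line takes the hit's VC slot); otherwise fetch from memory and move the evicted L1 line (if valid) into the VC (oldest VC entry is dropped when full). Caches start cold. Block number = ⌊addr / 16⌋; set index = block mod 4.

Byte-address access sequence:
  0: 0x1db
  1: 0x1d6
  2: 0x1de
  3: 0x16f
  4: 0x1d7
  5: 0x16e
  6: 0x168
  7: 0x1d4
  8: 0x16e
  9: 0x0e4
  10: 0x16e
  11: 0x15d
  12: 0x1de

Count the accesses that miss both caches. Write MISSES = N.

MISSES = 4

#0 0x1db→b29/s1 MISS; vc=[]
#1 0x1d6→b29/s1 L1-HIT; vc=[]
#2 0x1de→b29/s1 L1-HIT; vc=[]
#3 0x16f→b22/s2 MISS; vc=[]
#4 0x1d7→b29/s1 L1-HIT; vc=[]
#5 0x16e→b22/s2 L1-HIT; vc=[]
#6 0x168→b22/s2 L1-HIT; vc=[]
#7 0x1d4→b29/s1 L1-HIT; vc=[]
#8 0x16e→b22/s2 L1-HIT; vc=[]
#9 0xe4→b14/s2 MISS; vc=[22]
#10 0x16e→b22/s2 VC-HIT; vc=[14]
#11 0x15d→b21/s1 MISS; vc=[14,29]
#12 0x1de→b29/s1 VC-HIT; vc=[14,21]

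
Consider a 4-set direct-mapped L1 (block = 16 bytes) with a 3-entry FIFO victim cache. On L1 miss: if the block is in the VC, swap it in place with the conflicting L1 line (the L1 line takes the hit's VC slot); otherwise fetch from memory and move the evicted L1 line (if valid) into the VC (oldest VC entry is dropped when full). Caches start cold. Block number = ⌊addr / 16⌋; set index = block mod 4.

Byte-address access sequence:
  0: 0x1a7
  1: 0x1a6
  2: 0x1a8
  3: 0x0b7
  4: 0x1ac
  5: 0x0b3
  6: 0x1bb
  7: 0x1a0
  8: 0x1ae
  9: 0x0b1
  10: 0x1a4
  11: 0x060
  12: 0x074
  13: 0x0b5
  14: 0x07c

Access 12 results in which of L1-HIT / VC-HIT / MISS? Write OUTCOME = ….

  [0] addr=0x1a7 blk=26 s=2: MISS | VC []
  [1] addr=0x1a6 blk=26 s=2: L1-HIT | VC []
  [2] addr=0x1a8 blk=26 s=2: L1-HIT | VC []
  [3] addr=0xb7 blk=11 s=3: MISS | VC []
  [4] addr=0x1ac blk=26 s=2: L1-HIT | VC []
  [5] addr=0xb3 blk=11 s=3: L1-HIT | VC []
  [6] addr=0x1bb blk=27 s=3: MISS | VC [11]
  [7] addr=0x1a0 blk=26 s=2: L1-HIT | VC [11]
  [8] addr=0x1ae blk=26 s=2: L1-HIT | VC [11]
  [9] addr=0xb1 blk=11 s=3: VC-HIT | VC [27]
  [10] addr=0x1a4 blk=26 s=2: L1-HIT | VC [27]
  [11] addr=0x60 blk=6 s=2: MISS | VC [27, 26]
  [12] addr=0x74 blk=7 s=3: MISS | VC [27, 26, 11]
  [13] addr=0xb5 blk=11 s=3: VC-HIT | VC [27, 26, 7]
  [14] addr=0x7c blk=7 s=3: VC-HIT | VC [27, 26, 11]

OUTCOME = MISS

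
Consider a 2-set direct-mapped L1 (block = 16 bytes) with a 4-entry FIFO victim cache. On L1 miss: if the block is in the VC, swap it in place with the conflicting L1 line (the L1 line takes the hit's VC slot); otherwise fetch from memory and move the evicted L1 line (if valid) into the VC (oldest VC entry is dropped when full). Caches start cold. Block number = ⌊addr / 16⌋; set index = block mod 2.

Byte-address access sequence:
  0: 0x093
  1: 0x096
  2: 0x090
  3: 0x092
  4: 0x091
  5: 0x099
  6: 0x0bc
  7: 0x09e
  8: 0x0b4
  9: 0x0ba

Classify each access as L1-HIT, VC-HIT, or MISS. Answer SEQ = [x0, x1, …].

SEQ = [MISS, L1-HIT, L1-HIT, L1-HIT, L1-HIT, L1-HIT, MISS, VC-HIT, VC-HIT, L1-HIT]

  [0] addr=0x93 blk=9 s=1: MISS | VC []
  [1] addr=0x96 blk=9 s=1: L1-HIT | VC []
  [2] addr=0x90 blk=9 s=1: L1-HIT | VC []
  [3] addr=0x92 blk=9 s=1: L1-HIT | VC []
  [4] addr=0x91 blk=9 s=1: L1-HIT | VC []
  [5] addr=0x99 blk=9 s=1: L1-HIT | VC []
  [6] addr=0xbc blk=11 s=1: MISS | VC [9]
  [7] addr=0x9e blk=9 s=1: VC-HIT | VC [11]
  [8] addr=0xb4 blk=11 s=1: VC-HIT | VC [9]
  [9] addr=0xba blk=11 s=1: L1-HIT | VC [9]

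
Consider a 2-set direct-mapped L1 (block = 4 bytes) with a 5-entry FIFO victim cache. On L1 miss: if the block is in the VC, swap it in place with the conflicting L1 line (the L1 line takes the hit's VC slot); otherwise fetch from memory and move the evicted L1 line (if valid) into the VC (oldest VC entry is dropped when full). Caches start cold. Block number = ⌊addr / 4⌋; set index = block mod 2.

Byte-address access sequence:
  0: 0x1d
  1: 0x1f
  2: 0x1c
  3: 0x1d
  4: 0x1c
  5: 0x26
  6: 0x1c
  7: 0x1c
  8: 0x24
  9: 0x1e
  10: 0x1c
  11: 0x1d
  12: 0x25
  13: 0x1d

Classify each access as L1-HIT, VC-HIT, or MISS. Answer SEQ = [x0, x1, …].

SEQ = [MISS, L1-HIT, L1-HIT, L1-HIT, L1-HIT, MISS, VC-HIT, L1-HIT, VC-HIT, VC-HIT, L1-HIT, L1-HIT, VC-HIT, VC-HIT]

0: 0x1d (blk 7, set 1) → MISS  vc=[]
1: 0x1f (blk 7, set 1) → L1-HIT  vc=[]
2: 0x1c (blk 7, set 1) → L1-HIT  vc=[]
3: 0x1d (blk 7, set 1) → L1-HIT  vc=[]
4: 0x1c (blk 7, set 1) → L1-HIT  vc=[]
5: 0x26 (blk 9, set 1) → MISS  vc=[7]
6: 0x1c (blk 7, set 1) → VC-HIT  vc=[9]
7: 0x1c (blk 7, set 1) → L1-HIT  vc=[9]
8: 0x24 (blk 9, set 1) → VC-HIT  vc=[7]
9: 0x1e (blk 7, set 1) → VC-HIT  vc=[9]
10: 0x1c (blk 7, set 1) → L1-HIT  vc=[9]
11: 0x1d (blk 7, set 1) → L1-HIT  vc=[9]
12: 0x25 (blk 9, set 1) → VC-HIT  vc=[7]
13: 0x1d (blk 7, set 1) → VC-HIT  vc=[9]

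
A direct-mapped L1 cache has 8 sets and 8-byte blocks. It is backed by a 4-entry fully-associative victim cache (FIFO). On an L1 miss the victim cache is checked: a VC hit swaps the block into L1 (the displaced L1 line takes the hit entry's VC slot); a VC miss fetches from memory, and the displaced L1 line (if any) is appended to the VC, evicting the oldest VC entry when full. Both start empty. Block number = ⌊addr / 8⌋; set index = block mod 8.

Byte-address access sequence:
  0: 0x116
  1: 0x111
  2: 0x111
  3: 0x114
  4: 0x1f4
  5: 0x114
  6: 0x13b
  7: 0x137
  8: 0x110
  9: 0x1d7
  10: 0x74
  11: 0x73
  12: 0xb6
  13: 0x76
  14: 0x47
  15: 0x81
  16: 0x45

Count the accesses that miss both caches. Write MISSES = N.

0: 0x116 (blk 34, set 2) → MISS  vc=[]
1: 0x111 (blk 34, set 2) → L1-HIT  vc=[]
2: 0x111 (blk 34, set 2) → L1-HIT  vc=[]
3: 0x114 (blk 34, set 2) → L1-HIT  vc=[]
4: 0x1f4 (blk 62, set 6) → MISS  vc=[]
5: 0x114 (blk 34, set 2) → L1-HIT  vc=[]
6: 0x13b (blk 39, set 7) → MISS  vc=[]
7: 0x137 (blk 38, set 6) → MISS  vc=[62]
8: 0x110 (blk 34, set 2) → L1-HIT  vc=[62]
9: 0x1d7 (blk 58, set 2) → MISS  vc=[62, 34]
10: 0x74 (blk 14, set 6) → MISS  vc=[62, 34, 38]
11: 0x73 (blk 14, set 6) → L1-HIT  vc=[62, 34, 38]
12: 0xb6 (blk 22, set 6) → MISS  vc=[62, 34, 38, 14]
13: 0x76 (blk 14, set 6) → VC-HIT  vc=[62, 34, 38, 22]
14: 0x47 (blk 8, set 0) → MISS  vc=[62, 34, 38, 22]
15: 0x81 (blk 16, set 0) → MISS  vc=[34, 38, 22, 8]
16: 0x45 (blk 8, set 0) → VC-HIT  vc=[34, 38, 22, 16]

MISSES = 9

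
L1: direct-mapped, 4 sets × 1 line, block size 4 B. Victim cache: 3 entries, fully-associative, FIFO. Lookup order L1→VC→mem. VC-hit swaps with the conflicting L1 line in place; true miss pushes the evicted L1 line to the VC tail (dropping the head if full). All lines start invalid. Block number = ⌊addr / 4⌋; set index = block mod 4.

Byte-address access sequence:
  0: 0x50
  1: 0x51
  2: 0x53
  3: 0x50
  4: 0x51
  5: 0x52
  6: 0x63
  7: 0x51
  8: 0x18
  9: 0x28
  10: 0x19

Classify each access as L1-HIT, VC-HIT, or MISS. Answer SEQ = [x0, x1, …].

SEQ = [MISS, L1-HIT, L1-HIT, L1-HIT, L1-HIT, L1-HIT, MISS, VC-HIT, MISS, MISS, VC-HIT]

#0 0x50→b20/s0 MISS; vc=[]
#1 0x51→b20/s0 L1-HIT; vc=[]
#2 0x53→b20/s0 L1-HIT; vc=[]
#3 0x50→b20/s0 L1-HIT; vc=[]
#4 0x51→b20/s0 L1-HIT; vc=[]
#5 0x52→b20/s0 L1-HIT; vc=[]
#6 0x63→b24/s0 MISS; vc=[20]
#7 0x51→b20/s0 VC-HIT; vc=[24]
#8 0x18→b6/s2 MISS; vc=[24]
#9 0x28→b10/s2 MISS; vc=[24,6]
#10 0x19→b6/s2 VC-HIT; vc=[24,10]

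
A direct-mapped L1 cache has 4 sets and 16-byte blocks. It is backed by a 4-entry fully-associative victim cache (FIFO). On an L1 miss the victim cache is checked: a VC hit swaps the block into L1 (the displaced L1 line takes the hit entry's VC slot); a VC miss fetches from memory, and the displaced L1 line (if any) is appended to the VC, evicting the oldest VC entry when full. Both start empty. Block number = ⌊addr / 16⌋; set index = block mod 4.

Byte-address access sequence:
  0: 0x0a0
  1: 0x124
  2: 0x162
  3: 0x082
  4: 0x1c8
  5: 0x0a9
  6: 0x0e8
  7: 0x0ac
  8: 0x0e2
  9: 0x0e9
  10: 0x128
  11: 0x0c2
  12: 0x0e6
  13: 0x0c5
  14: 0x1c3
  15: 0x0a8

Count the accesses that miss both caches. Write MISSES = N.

0: 0xa0 (blk 10, set 2) → MISS  vc=[]
1: 0x124 (blk 18, set 2) → MISS  vc=[10]
2: 0x162 (blk 22, set 2) → MISS  vc=[10, 18]
3: 0x82 (blk 8, set 0) → MISS  vc=[10, 18]
4: 0x1c8 (blk 28, set 0) → MISS  vc=[10, 18, 8]
5: 0xa9 (blk 10, set 2) → VC-HIT  vc=[22, 18, 8]
6: 0xe8 (blk 14, set 2) → MISS  vc=[22, 18, 8, 10]
7: 0xac (blk 10, set 2) → VC-HIT  vc=[22, 18, 8, 14]
8: 0xe2 (blk 14, set 2) → VC-HIT  vc=[22, 18, 8, 10]
9: 0xe9 (blk 14, set 2) → L1-HIT  vc=[22, 18, 8, 10]
10: 0x128 (blk 18, set 2) → VC-HIT  vc=[22, 14, 8, 10]
11: 0xc2 (blk 12, set 0) → MISS  vc=[14, 8, 10, 28]
12: 0xe6 (blk 14, set 2) → VC-HIT  vc=[18, 8, 10, 28]
13: 0xc5 (blk 12, set 0) → L1-HIT  vc=[18, 8, 10, 28]
14: 0x1c3 (blk 28, set 0) → VC-HIT  vc=[18, 8, 10, 12]
15: 0xa8 (blk 10, set 2) → VC-HIT  vc=[18, 8, 14, 12]

MISSES = 7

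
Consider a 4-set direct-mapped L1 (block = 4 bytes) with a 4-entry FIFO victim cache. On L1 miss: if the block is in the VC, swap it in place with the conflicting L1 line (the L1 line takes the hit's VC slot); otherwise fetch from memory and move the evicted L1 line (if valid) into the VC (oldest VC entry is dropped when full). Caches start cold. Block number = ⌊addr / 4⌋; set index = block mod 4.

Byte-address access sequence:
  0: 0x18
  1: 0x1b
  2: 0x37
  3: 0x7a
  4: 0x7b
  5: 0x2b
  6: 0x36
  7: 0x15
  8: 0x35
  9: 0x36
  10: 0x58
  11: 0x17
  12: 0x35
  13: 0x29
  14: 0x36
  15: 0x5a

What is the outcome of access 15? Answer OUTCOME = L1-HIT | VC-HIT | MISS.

  [0] addr=0x18 blk=6 s=2: MISS | VC []
  [1] addr=0x1b blk=6 s=2: L1-HIT | VC []
  [2] addr=0x37 blk=13 s=1: MISS | VC []
  [3] addr=0x7a blk=30 s=2: MISS | VC [6]
  [4] addr=0x7b blk=30 s=2: L1-HIT | VC [6]
  [5] addr=0x2b blk=10 s=2: MISS | VC [6, 30]
  [6] addr=0x36 blk=13 s=1: L1-HIT | VC [6, 30]
  [7] addr=0x15 blk=5 s=1: MISS | VC [6, 30, 13]
  [8] addr=0x35 blk=13 s=1: VC-HIT | VC [6, 30, 5]
  [9] addr=0x36 blk=13 s=1: L1-HIT | VC [6, 30, 5]
  [10] addr=0x58 blk=22 s=2: MISS | VC [6, 30, 5, 10]
  [11] addr=0x17 blk=5 s=1: VC-HIT | VC [6, 30, 13, 10]
  [12] addr=0x35 blk=13 s=1: VC-HIT | VC [6, 30, 5, 10]
  [13] addr=0x29 blk=10 s=2: VC-HIT | VC [6, 30, 5, 22]
  [14] addr=0x36 blk=13 s=1: L1-HIT | VC [6, 30, 5, 22]
  [15] addr=0x5a blk=22 s=2: VC-HIT | VC [6, 30, 5, 10]

OUTCOME = VC-HIT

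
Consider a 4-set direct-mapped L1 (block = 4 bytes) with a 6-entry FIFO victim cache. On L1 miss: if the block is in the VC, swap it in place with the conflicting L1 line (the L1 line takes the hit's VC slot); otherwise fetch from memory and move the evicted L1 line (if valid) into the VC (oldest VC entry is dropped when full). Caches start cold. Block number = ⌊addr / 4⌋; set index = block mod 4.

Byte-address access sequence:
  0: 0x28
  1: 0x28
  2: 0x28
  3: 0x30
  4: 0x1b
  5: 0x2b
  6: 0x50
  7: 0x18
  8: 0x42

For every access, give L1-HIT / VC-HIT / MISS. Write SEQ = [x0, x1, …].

SEQ = [MISS, L1-HIT, L1-HIT, MISS, MISS, VC-HIT, MISS, VC-HIT, MISS]

0: 0x28 (blk 10, set 2) → MISS  vc=[]
1: 0x28 (blk 10, set 2) → L1-HIT  vc=[]
2: 0x28 (blk 10, set 2) → L1-HIT  vc=[]
3: 0x30 (blk 12, set 0) → MISS  vc=[]
4: 0x1b (blk 6, set 2) → MISS  vc=[10]
5: 0x2b (blk 10, set 2) → VC-HIT  vc=[6]
6: 0x50 (blk 20, set 0) → MISS  vc=[6, 12]
7: 0x18 (blk 6, set 2) → VC-HIT  vc=[10, 12]
8: 0x42 (blk 16, set 0) → MISS  vc=[10, 12, 20]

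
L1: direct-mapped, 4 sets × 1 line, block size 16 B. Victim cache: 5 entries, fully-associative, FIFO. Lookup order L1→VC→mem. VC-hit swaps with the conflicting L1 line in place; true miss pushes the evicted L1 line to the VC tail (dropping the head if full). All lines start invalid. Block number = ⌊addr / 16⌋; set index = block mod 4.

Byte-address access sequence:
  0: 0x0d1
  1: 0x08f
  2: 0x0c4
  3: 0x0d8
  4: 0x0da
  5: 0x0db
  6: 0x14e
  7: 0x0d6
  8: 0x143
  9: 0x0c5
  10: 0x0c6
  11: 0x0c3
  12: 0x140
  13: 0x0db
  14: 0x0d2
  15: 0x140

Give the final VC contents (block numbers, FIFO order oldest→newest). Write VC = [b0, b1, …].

0: 0xd1 (blk 13, set 1) → MISS  vc=[]
1: 0x8f (blk 8, set 0) → MISS  vc=[]
2: 0xc4 (blk 12, set 0) → MISS  vc=[8]
3: 0xd8 (blk 13, set 1) → L1-HIT  vc=[8]
4: 0xda (blk 13, set 1) → L1-HIT  vc=[8]
5: 0xdb (blk 13, set 1) → L1-HIT  vc=[8]
6: 0x14e (blk 20, set 0) → MISS  vc=[8, 12]
7: 0xd6 (blk 13, set 1) → L1-HIT  vc=[8, 12]
8: 0x143 (blk 20, set 0) → L1-HIT  vc=[8, 12]
9: 0xc5 (blk 12, set 0) → VC-HIT  vc=[8, 20]
10: 0xc6 (blk 12, set 0) → L1-HIT  vc=[8, 20]
11: 0xc3 (blk 12, set 0) → L1-HIT  vc=[8, 20]
12: 0x140 (blk 20, set 0) → VC-HIT  vc=[8, 12]
13: 0xdb (blk 13, set 1) → L1-HIT  vc=[8, 12]
14: 0xd2 (blk 13, set 1) → L1-HIT  vc=[8, 12]
15: 0x140 (blk 20, set 0) → L1-HIT  vc=[8, 12]

VC = [8, 12]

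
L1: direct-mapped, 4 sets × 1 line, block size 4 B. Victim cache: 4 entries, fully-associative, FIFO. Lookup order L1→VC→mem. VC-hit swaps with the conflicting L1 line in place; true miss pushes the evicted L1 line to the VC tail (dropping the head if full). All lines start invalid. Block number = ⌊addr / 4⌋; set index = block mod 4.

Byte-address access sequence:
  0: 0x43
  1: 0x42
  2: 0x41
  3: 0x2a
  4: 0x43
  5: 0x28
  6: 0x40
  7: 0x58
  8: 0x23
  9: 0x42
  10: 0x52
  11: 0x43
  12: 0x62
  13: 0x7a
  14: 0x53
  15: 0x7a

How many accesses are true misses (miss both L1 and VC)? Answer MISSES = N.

MISSES = 7

0: 0x43 (blk 16, set 0) → MISS  vc=[]
1: 0x42 (blk 16, set 0) → L1-HIT  vc=[]
2: 0x41 (blk 16, set 0) → L1-HIT  vc=[]
3: 0x2a (blk 10, set 2) → MISS  vc=[]
4: 0x43 (blk 16, set 0) → L1-HIT  vc=[]
5: 0x28 (blk 10, set 2) → L1-HIT  vc=[]
6: 0x40 (blk 16, set 0) → L1-HIT  vc=[]
7: 0x58 (blk 22, set 2) → MISS  vc=[10]
8: 0x23 (blk 8, set 0) → MISS  vc=[10, 16]
9: 0x42 (blk 16, set 0) → VC-HIT  vc=[10, 8]
10: 0x52 (blk 20, set 0) → MISS  vc=[10, 8, 16]
11: 0x43 (blk 16, set 0) → VC-HIT  vc=[10, 8, 20]
12: 0x62 (blk 24, set 0) → MISS  vc=[10, 8, 20, 16]
13: 0x7a (blk 30, set 2) → MISS  vc=[8, 20, 16, 22]
14: 0x53 (blk 20, set 0) → VC-HIT  vc=[8, 24, 16, 22]
15: 0x7a (blk 30, set 2) → L1-HIT  vc=[8, 24, 16, 22]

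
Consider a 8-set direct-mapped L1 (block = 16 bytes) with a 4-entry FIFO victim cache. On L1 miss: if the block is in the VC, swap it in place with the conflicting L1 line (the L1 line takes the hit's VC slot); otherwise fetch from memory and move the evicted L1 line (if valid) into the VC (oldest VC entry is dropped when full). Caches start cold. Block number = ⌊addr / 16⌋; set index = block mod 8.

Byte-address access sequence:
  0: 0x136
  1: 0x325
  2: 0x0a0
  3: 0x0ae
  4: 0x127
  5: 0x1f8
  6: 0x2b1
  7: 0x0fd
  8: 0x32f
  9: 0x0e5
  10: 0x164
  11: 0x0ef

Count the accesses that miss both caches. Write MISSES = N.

  [0] addr=0x136 blk=19 s=3: MISS | VC []
  [1] addr=0x325 blk=50 s=2: MISS | VC []
  [2] addr=0xa0 blk=10 s=2: MISS | VC [50]
  [3] addr=0xae blk=10 s=2: L1-HIT | VC [50]
  [4] addr=0x127 blk=18 s=2: MISS | VC [50, 10]
  [5] addr=0x1f8 blk=31 s=7: MISS | VC [50, 10]
  [6] addr=0x2b1 blk=43 s=3: MISS | VC [50, 10, 19]
  [7] addr=0xfd blk=15 s=7: MISS | VC [50, 10, 19, 31]
  [8] addr=0x32f blk=50 s=2: VC-HIT | VC [18, 10, 19, 31]
  [9] addr=0xe5 blk=14 s=6: MISS | VC [18, 10, 19, 31]
  [10] addr=0x164 blk=22 s=6: MISS | VC [10, 19, 31, 14]
  [11] addr=0xef blk=14 s=6: VC-HIT | VC [10, 19, 31, 22]

MISSES = 9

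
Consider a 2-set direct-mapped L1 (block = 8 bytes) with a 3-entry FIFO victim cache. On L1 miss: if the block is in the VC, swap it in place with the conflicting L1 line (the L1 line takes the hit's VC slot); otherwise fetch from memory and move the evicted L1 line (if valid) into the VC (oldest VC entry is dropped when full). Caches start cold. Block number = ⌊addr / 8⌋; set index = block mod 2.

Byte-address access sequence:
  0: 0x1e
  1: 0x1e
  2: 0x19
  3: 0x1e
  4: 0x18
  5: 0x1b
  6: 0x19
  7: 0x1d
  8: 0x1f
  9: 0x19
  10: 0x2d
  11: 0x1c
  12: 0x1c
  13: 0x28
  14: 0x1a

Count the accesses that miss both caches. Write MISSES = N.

  [0] addr=0x1e blk=3 s=1: MISS | VC []
  [1] addr=0x1e blk=3 s=1: L1-HIT | VC []
  [2] addr=0x19 blk=3 s=1: L1-HIT | VC []
  [3] addr=0x1e blk=3 s=1: L1-HIT | VC []
  [4] addr=0x18 blk=3 s=1: L1-HIT | VC []
  [5] addr=0x1b blk=3 s=1: L1-HIT | VC []
  [6] addr=0x19 blk=3 s=1: L1-HIT | VC []
  [7] addr=0x1d blk=3 s=1: L1-HIT | VC []
  [8] addr=0x1f blk=3 s=1: L1-HIT | VC []
  [9] addr=0x19 blk=3 s=1: L1-HIT | VC []
  [10] addr=0x2d blk=5 s=1: MISS | VC [3]
  [11] addr=0x1c blk=3 s=1: VC-HIT | VC [5]
  [12] addr=0x1c blk=3 s=1: L1-HIT | VC [5]
  [13] addr=0x28 blk=5 s=1: VC-HIT | VC [3]
  [14] addr=0x1a blk=3 s=1: VC-HIT | VC [5]

MISSES = 2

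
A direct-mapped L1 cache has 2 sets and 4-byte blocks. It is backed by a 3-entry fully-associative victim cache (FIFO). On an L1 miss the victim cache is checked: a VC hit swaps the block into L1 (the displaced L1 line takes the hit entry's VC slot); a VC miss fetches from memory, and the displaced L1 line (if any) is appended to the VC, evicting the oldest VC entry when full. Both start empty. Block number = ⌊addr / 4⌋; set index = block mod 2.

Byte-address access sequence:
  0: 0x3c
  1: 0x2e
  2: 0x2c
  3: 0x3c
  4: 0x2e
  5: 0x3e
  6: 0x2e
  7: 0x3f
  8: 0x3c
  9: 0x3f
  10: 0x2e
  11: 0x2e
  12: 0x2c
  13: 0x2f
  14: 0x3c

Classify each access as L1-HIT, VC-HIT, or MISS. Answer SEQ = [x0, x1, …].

#0 0x3c→b15/s1 MISS; vc=[]
#1 0x2e→b11/s1 MISS; vc=[15]
#2 0x2c→b11/s1 L1-HIT; vc=[15]
#3 0x3c→b15/s1 VC-HIT; vc=[11]
#4 0x2e→b11/s1 VC-HIT; vc=[15]
#5 0x3e→b15/s1 VC-HIT; vc=[11]
#6 0x2e→b11/s1 VC-HIT; vc=[15]
#7 0x3f→b15/s1 VC-HIT; vc=[11]
#8 0x3c→b15/s1 L1-HIT; vc=[11]
#9 0x3f→b15/s1 L1-HIT; vc=[11]
#10 0x2e→b11/s1 VC-HIT; vc=[15]
#11 0x2e→b11/s1 L1-HIT; vc=[15]
#12 0x2c→b11/s1 L1-HIT; vc=[15]
#13 0x2f→b11/s1 L1-HIT; vc=[15]
#14 0x3c→b15/s1 VC-HIT; vc=[11]

SEQ = [MISS, MISS, L1-HIT, VC-HIT, VC-HIT, VC-HIT, VC-HIT, VC-HIT, L1-HIT, L1-HIT, VC-HIT, L1-HIT, L1-HIT, L1-HIT, VC-HIT]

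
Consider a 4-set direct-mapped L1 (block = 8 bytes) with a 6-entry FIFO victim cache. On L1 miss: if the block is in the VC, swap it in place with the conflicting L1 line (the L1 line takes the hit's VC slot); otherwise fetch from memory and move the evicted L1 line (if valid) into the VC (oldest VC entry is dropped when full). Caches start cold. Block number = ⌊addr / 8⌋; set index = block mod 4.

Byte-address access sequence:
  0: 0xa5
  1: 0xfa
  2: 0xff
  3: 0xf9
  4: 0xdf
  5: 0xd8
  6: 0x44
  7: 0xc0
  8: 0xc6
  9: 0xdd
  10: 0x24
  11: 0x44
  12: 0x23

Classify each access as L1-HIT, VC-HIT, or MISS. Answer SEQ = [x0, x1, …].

SEQ = [MISS, MISS, L1-HIT, L1-HIT, MISS, L1-HIT, MISS, MISS, L1-HIT, L1-HIT, MISS, VC-HIT, VC-HIT]

#0 0xa5→b20/s0 MISS; vc=[]
#1 0xfa→b31/s3 MISS; vc=[]
#2 0xff→b31/s3 L1-HIT; vc=[]
#3 0xf9→b31/s3 L1-HIT; vc=[]
#4 0xdf→b27/s3 MISS; vc=[31]
#5 0xd8→b27/s3 L1-HIT; vc=[31]
#6 0x44→b8/s0 MISS; vc=[31,20]
#7 0xc0→b24/s0 MISS; vc=[31,20,8]
#8 0xc6→b24/s0 L1-HIT; vc=[31,20,8]
#9 0xdd→b27/s3 L1-HIT; vc=[31,20,8]
#10 0x24→b4/s0 MISS; vc=[31,20,8,24]
#11 0x44→b8/s0 VC-HIT; vc=[31,20,4,24]
#12 0x23→b4/s0 VC-HIT; vc=[31,20,8,24]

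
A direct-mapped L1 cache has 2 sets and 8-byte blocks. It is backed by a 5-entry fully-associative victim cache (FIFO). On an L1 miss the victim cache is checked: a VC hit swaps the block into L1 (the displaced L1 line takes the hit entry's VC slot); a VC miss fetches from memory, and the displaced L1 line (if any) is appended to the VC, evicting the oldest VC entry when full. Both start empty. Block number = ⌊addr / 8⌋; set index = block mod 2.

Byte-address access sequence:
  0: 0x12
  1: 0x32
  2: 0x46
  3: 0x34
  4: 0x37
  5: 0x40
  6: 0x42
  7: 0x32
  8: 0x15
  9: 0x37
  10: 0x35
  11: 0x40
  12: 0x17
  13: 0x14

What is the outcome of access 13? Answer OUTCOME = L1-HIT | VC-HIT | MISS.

OUTCOME = L1-HIT

#0 0x12→b2/s0 MISS; vc=[]
#1 0x32→b6/s0 MISS; vc=[2]
#2 0x46→b8/s0 MISS; vc=[2,6]
#3 0x34→b6/s0 VC-HIT; vc=[2,8]
#4 0x37→b6/s0 L1-HIT; vc=[2,8]
#5 0x40→b8/s0 VC-HIT; vc=[2,6]
#6 0x42→b8/s0 L1-HIT; vc=[2,6]
#7 0x32→b6/s0 VC-HIT; vc=[2,8]
#8 0x15→b2/s0 VC-HIT; vc=[6,8]
#9 0x37→b6/s0 VC-HIT; vc=[2,8]
#10 0x35→b6/s0 L1-HIT; vc=[2,8]
#11 0x40→b8/s0 VC-HIT; vc=[2,6]
#12 0x17→b2/s0 VC-HIT; vc=[8,6]
#13 0x14→b2/s0 L1-HIT; vc=[8,6]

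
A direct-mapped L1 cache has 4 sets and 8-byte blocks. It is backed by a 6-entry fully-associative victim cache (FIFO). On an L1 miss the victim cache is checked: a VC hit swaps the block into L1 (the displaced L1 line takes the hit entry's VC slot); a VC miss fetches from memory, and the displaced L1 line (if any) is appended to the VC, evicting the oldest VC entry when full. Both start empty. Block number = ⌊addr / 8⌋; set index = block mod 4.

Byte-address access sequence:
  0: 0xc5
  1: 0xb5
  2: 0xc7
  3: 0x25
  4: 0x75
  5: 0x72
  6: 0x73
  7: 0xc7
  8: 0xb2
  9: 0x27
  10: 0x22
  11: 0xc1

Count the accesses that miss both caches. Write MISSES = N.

MISSES = 4

  [0] addr=0xc5 blk=24 s=0: MISS | VC []
  [1] addr=0xb5 blk=22 s=2: MISS | VC []
  [2] addr=0xc7 blk=24 s=0: L1-HIT | VC []
  [3] addr=0x25 blk=4 s=0: MISS | VC [24]
  [4] addr=0x75 blk=14 s=2: MISS | VC [24, 22]
  [5] addr=0x72 blk=14 s=2: L1-HIT | VC [24, 22]
  [6] addr=0x73 blk=14 s=2: L1-HIT | VC [24, 22]
  [7] addr=0xc7 blk=24 s=0: VC-HIT | VC [4, 22]
  [8] addr=0xb2 blk=22 s=2: VC-HIT | VC [4, 14]
  [9] addr=0x27 blk=4 s=0: VC-HIT | VC [24, 14]
  [10] addr=0x22 blk=4 s=0: L1-HIT | VC [24, 14]
  [11] addr=0xc1 blk=24 s=0: VC-HIT | VC [4, 14]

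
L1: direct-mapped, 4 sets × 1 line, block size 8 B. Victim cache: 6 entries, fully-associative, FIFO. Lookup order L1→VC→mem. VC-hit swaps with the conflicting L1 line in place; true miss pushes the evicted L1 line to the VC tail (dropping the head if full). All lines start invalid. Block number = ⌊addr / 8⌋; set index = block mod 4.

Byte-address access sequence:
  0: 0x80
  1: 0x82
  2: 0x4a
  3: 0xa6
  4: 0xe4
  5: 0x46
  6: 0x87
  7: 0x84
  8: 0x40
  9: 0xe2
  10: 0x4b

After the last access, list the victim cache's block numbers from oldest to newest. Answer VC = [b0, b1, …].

VC = [16, 20, 8]

  [0] addr=0x80 blk=16 s=0: MISS | VC []
  [1] addr=0x82 blk=16 s=0: L1-HIT | VC []
  [2] addr=0x4a blk=9 s=1: MISS | VC []
  [3] addr=0xa6 blk=20 s=0: MISS | VC [16]
  [4] addr=0xe4 blk=28 s=0: MISS | VC [16, 20]
  [5] addr=0x46 blk=8 s=0: MISS | VC [16, 20, 28]
  [6] addr=0x87 blk=16 s=0: VC-HIT | VC [8, 20, 28]
  [7] addr=0x84 blk=16 s=0: L1-HIT | VC [8, 20, 28]
  [8] addr=0x40 blk=8 s=0: VC-HIT | VC [16, 20, 28]
  [9] addr=0xe2 blk=28 s=0: VC-HIT | VC [16, 20, 8]
  [10] addr=0x4b blk=9 s=1: L1-HIT | VC [16, 20, 8]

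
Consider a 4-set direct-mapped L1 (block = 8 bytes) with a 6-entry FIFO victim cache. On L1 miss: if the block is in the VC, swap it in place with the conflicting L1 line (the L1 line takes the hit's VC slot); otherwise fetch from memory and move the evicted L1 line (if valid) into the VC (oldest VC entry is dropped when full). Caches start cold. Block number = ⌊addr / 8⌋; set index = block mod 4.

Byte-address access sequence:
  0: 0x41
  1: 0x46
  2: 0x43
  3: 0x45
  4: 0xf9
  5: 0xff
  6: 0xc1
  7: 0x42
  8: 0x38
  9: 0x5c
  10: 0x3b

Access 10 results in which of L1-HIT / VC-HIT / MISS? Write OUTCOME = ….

OUTCOME = VC-HIT

#0 0x41→b8/s0 MISS; vc=[]
#1 0x46→b8/s0 L1-HIT; vc=[]
#2 0x43→b8/s0 L1-HIT; vc=[]
#3 0x45→b8/s0 L1-HIT; vc=[]
#4 0xf9→b31/s3 MISS; vc=[]
#5 0xff→b31/s3 L1-HIT; vc=[]
#6 0xc1→b24/s0 MISS; vc=[8]
#7 0x42→b8/s0 VC-HIT; vc=[24]
#8 0x38→b7/s3 MISS; vc=[24,31]
#9 0x5c→b11/s3 MISS; vc=[24,31,7]
#10 0x3b→b7/s3 VC-HIT; vc=[24,31,11]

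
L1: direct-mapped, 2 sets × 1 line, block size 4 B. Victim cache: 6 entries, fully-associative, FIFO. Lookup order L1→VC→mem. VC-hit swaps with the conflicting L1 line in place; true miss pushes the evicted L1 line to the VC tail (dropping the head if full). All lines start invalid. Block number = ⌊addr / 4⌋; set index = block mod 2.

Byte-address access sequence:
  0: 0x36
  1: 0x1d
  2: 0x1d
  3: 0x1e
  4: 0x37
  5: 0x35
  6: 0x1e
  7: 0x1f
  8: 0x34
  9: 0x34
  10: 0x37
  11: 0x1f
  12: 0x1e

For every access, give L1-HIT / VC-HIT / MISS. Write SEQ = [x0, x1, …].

SEQ = [MISS, MISS, L1-HIT, L1-HIT, VC-HIT, L1-HIT, VC-HIT, L1-HIT, VC-HIT, L1-HIT, L1-HIT, VC-HIT, L1-HIT]

#0 0x36→b13/s1 MISS; vc=[]
#1 0x1d→b7/s1 MISS; vc=[13]
#2 0x1d→b7/s1 L1-HIT; vc=[13]
#3 0x1e→b7/s1 L1-HIT; vc=[13]
#4 0x37→b13/s1 VC-HIT; vc=[7]
#5 0x35→b13/s1 L1-HIT; vc=[7]
#6 0x1e→b7/s1 VC-HIT; vc=[13]
#7 0x1f→b7/s1 L1-HIT; vc=[13]
#8 0x34→b13/s1 VC-HIT; vc=[7]
#9 0x34→b13/s1 L1-HIT; vc=[7]
#10 0x37→b13/s1 L1-HIT; vc=[7]
#11 0x1f→b7/s1 VC-HIT; vc=[13]
#12 0x1e→b7/s1 L1-HIT; vc=[13]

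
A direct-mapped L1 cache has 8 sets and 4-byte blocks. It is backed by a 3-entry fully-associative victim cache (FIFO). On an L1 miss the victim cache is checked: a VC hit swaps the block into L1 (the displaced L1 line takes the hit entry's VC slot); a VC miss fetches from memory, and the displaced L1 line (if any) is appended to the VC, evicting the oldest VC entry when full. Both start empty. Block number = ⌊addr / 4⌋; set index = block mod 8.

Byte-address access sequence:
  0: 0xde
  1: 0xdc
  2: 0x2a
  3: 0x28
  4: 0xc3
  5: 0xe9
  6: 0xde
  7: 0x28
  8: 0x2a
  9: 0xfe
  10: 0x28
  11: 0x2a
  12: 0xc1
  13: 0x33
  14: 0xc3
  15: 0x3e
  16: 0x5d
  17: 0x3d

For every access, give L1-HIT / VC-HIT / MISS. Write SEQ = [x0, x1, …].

SEQ = [MISS, L1-HIT, MISS, L1-HIT, MISS, MISS, L1-HIT, VC-HIT, L1-HIT, MISS, L1-HIT, L1-HIT, L1-HIT, MISS, L1-HIT, MISS, MISS, VC-HIT]

#0 0xde→b55/s7 MISS; vc=[]
#1 0xdc→b55/s7 L1-HIT; vc=[]
#2 0x2a→b10/s2 MISS; vc=[]
#3 0x28→b10/s2 L1-HIT; vc=[]
#4 0xc3→b48/s0 MISS; vc=[]
#5 0xe9→b58/s2 MISS; vc=[10]
#6 0xde→b55/s7 L1-HIT; vc=[10]
#7 0x28→b10/s2 VC-HIT; vc=[58]
#8 0x2a→b10/s2 L1-HIT; vc=[58]
#9 0xfe→b63/s7 MISS; vc=[58,55]
#10 0x28→b10/s2 L1-HIT; vc=[58,55]
#11 0x2a→b10/s2 L1-HIT; vc=[58,55]
#12 0xc1→b48/s0 L1-HIT; vc=[58,55]
#13 0x33→b12/s4 MISS; vc=[58,55]
#14 0xc3→b48/s0 L1-HIT; vc=[58,55]
#15 0x3e→b15/s7 MISS; vc=[58,55,63]
#16 0x5d→b23/s7 MISS; vc=[55,63,15]
#17 0x3d→b15/s7 VC-HIT; vc=[55,63,23]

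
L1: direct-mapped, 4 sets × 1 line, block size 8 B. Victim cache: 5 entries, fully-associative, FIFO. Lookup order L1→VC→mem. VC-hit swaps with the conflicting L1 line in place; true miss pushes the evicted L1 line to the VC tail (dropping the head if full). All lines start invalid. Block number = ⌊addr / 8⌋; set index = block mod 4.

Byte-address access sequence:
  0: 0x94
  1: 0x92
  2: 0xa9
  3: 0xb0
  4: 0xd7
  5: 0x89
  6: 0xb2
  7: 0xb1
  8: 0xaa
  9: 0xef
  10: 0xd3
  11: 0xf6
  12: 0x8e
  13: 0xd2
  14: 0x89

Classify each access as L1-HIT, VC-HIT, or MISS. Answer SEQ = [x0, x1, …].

#0 0x94→b18/s2 MISS; vc=[]
#1 0x92→b18/s2 L1-HIT; vc=[]
#2 0xa9→b21/s1 MISS; vc=[]
#3 0xb0→b22/s2 MISS; vc=[18]
#4 0xd7→b26/s2 MISS; vc=[18,22]
#5 0x89→b17/s1 MISS; vc=[18,22,21]
#6 0xb2→b22/s2 VC-HIT; vc=[18,26,21]
#7 0xb1→b22/s2 L1-HIT; vc=[18,26,21]
#8 0xaa→b21/s1 VC-HIT; vc=[18,26,17]
#9 0xef→b29/s1 MISS; vc=[18,26,17,21]
#10 0xd3→b26/s2 VC-HIT; vc=[18,22,17,21]
#11 0xf6→b30/s2 MISS; vc=[18,22,17,21,26]
#12 0x8e→b17/s1 VC-HIT; vc=[18,22,29,21,26]
#13 0xd2→b26/s2 VC-HIT; vc=[18,22,29,21,30]
#14 0x89→b17/s1 L1-HIT; vc=[18,22,29,21,30]

SEQ = [MISS, L1-HIT, MISS, MISS, MISS, MISS, VC-HIT, L1-HIT, VC-HIT, MISS, VC-HIT, MISS, VC-HIT, VC-HIT, L1-HIT]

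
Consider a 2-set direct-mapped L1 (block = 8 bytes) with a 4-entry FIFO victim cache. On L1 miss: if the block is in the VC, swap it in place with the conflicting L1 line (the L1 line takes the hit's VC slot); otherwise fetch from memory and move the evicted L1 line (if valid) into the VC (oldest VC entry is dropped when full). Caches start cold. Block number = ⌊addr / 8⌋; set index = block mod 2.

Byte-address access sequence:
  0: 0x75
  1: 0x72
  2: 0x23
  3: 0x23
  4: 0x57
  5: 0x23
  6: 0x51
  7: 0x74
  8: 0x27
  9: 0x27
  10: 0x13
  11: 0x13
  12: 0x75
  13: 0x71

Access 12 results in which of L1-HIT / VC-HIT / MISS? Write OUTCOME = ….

OUTCOME = VC-HIT

0: 0x75 (blk 14, set 0) → MISS  vc=[]
1: 0x72 (blk 14, set 0) → L1-HIT  vc=[]
2: 0x23 (blk 4, set 0) → MISS  vc=[14]
3: 0x23 (blk 4, set 0) → L1-HIT  vc=[14]
4: 0x57 (blk 10, set 0) → MISS  vc=[14, 4]
5: 0x23 (blk 4, set 0) → VC-HIT  vc=[14, 10]
6: 0x51 (blk 10, set 0) → VC-HIT  vc=[14, 4]
7: 0x74 (blk 14, set 0) → VC-HIT  vc=[10, 4]
8: 0x27 (blk 4, set 0) → VC-HIT  vc=[10, 14]
9: 0x27 (blk 4, set 0) → L1-HIT  vc=[10, 14]
10: 0x13 (blk 2, set 0) → MISS  vc=[10, 14, 4]
11: 0x13 (blk 2, set 0) → L1-HIT  vc=[10, 14, 4]
12: 0x75 (blk 14, set 0) → VC-HIT  vc=[10, 2, 4]
13: 0x71 (blk 14, set 0) → L1-HIT  vc=[10, 2, 4]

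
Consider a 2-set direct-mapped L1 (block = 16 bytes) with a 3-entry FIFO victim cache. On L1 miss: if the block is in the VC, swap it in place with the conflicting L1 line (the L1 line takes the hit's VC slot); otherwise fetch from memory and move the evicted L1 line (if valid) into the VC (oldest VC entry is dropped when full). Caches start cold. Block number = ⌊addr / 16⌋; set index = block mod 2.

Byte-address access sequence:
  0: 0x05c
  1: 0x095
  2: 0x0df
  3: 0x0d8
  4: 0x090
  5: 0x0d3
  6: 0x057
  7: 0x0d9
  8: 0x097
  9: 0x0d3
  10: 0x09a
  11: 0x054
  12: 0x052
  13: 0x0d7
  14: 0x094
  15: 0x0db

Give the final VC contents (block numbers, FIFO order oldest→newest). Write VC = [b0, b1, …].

VC = [9, 5]

  [0] addr=0x5c blk=5 s=1: MISS | VC []
  [1] addr=0x95 blk=9 s=1: MISS | VC [5]
  [2] addr=0xdf blk=13 s=1: MISS | VC [5, 9]
  [3] addr=0xd8 blk=13 s=1: L1-HIT | VC [5, 9]
  [4] addr=0x90 blk=9 s=1: VC-HIT | VC [5, 13]
  [5] addr=0xd3 blk=13 s=1: VC-HIT | VC [5, 9]
  [6] addr=0x57 blk=5 s=1: VC-HIT | VC [13, 9]
  [7] addr=0xd9 blk=13 s=1: VC-HIT | VC [5, 9]
  [8] addr=0x97 blk=9 s=1: VC-HIT | VC [5, 13]
  [9] addr=0xd3 blk=13 s=1: VC-HIT | VC [5, 9]
  [10] addr=0x9a blk=9 s=1: VC-HIT | VC [5, 13]
  [11] addr=0x54 blk=5 s=1: VC-HIT | VC [9, 13]
  [12] addr=0x52 blk=5 s=1: L1-HIT | VC [9, 13]
  [13] addr=0xd7 blk=13 s=1: VC-HIT | VC [9, 5]
  [14] addr=0x94 blk=9 s=1: VC-HIT | VC [13, 5]
  [15] addr=0xdb blk=13 s=1: VC-HIT | VC [9, 5]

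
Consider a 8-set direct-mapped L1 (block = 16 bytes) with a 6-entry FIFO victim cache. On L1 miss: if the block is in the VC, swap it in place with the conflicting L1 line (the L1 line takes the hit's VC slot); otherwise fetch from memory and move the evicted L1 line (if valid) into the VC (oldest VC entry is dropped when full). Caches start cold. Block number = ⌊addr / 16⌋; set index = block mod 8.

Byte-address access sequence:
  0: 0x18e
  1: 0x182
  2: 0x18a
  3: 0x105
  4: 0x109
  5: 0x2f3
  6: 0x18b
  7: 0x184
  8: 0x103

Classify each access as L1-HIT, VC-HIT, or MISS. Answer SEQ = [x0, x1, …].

  [0] addr=0x18e blk=24 s=0: MISS | VC []
  [1] addr=0x182 blk=24 s=0: L1-HIT | VC []
  [2] addr=0x18a blk=24 s=0: L1-HIT | VC []
  [3] addr=0x105 blk=16 s=0: MISS | VC [24]
  [4] addr=0x109 blk=16 s=0: L1-HIT | VC [24]
  [5] addr=0x2f3 blk=47 s=7: MISS | VC [24]
  [6] addr=0x18b blk=24 s=0: VC-HIT | VC [16]
  [7] addr=0x184 blk=24 s=0: L1-HIT | VC [16]
  [8] addr=0x103 blk=16 s=0: VC-HIT | VC [24]

SEQ = [MISS, L1-HIT, L1-HIT, MISS, L1-HIT, MISS, VC-HIT, L1-HIT, VC-HIT]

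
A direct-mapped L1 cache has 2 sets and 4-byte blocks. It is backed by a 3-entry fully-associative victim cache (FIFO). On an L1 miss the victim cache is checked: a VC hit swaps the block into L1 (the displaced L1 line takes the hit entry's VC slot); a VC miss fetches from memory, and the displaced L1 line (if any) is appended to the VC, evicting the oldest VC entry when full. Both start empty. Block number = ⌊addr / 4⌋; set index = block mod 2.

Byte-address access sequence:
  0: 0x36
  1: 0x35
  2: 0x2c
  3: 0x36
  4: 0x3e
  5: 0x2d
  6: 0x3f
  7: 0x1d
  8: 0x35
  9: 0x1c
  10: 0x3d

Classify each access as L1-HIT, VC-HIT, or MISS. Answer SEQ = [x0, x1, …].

#0 0x36→b13/s1 MISS; vc=[]
#1 0x35→b13/s1 L1-HIT; vc=[]
#2 0x2c→b11/s1 MISS; vc=[13]
#3 0x36→b13/s1 VC-HIT; vc=[11]
#4 0x3e→b15/s1 MISS; vc=[11,13]
#5 0x2d→b11/s1 VC-HIT; vc=[15,13]
#6 0x3f→b15/s1 VC-HIT; vc=[11,13]
#7 0x1d→b7/s1 MISS; vc=[11,13,15]
#8 0x35→b13/s1 VC-HIT; vc=[11,7,15]
#9 0x1c→b7/s1 VC-HIT; vc=[11,13,15]
#10 0x3d→b15/s1 VC-HIT; vc=[11,13,7]

SEQ = [MISS, L1-HIT, MISS, VC-HIT, MISS, VC-HIT, VC-HIT, MISS, VC-HIT, VC-HIT, VC-HIT]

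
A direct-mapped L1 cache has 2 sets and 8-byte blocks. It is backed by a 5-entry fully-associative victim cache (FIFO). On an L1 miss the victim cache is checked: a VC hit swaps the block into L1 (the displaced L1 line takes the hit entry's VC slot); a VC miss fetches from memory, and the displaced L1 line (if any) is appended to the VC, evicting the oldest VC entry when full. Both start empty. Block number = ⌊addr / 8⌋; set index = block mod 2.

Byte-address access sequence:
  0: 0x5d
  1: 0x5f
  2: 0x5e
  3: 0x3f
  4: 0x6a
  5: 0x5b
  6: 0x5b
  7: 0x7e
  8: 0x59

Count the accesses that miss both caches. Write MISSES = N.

  [0] addr=0x5d blk=11 s=1: MISS | VC []
  [1] addr=0x5f blk=11 s=1: L1-HIT | VC []
  [2] addr=0x5e blk=11 s=1: L1-HIT | VC []
  [3] addr=0x3f blk=7 s=1: MISS | VC [11]
  [4] addr=0x6a blk=13 s=1: MISS | VC [11, 7]
  [5] addr=0x5b blk=11 s=1: VC-HIT | VC [13, 7]
  [6] addr=0x5b blk=11 s=1: L1-HIT | VC [13, 7]
  [7] addr=0x7e blk=15 s=1: MISS | VC [13, 7, 11]
  [8] addr=0x59 blk=11 s=1: VC-HIT | VC [13, 7, 15]

MISSES = 4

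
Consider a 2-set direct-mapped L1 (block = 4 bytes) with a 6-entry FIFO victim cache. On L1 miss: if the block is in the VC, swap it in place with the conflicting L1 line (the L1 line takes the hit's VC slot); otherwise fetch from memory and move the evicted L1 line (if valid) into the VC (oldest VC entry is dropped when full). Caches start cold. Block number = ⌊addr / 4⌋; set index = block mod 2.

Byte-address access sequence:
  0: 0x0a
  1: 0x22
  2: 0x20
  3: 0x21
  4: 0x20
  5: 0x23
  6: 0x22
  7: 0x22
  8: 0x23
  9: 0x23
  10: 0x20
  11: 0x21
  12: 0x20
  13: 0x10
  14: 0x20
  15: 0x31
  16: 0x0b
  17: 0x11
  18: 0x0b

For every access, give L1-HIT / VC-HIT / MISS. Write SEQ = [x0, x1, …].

0: 0xa (blk 2, set 0) → MISS  vc=[]
1: 0x22 (blk 8, set 0) → MISS  vc=[2]
2: 0x20 (blk 8, set 0) → L1-HIT  vc=[2]
3: 0x21 (blk 8, set 0) → L1-HIT  vc=[2]
4: 0x20 (blk 8, set 0) → L1-HIT  vc=[2]
5: 0x23 (blk 8, set 0) → L1-HIT  vc=[2]
6: 0x22 (blk 8, set 0) → L1-HIT  vc=[2]
7: 0x22 (blk 8, set 0) → L1-HIT  vc=[2]
8: 0x23 (blk 8, set 0) → L1-HIT  vc=[2]
9: 0x23 (blk 8, set 0) → L1-HIT  vc=[2]
10: 0x20 (blk 8, set 0) → L1-HIT  vc=[2]
11: 0x21 (blk 8, set 0) → L1-HIT  vc=[2]
12: 0x20 (blk 8, set 0) → L1-HIT  vc=[2]
13: 0x10 (blk 4, set 0) → MISS  vc=[2, 8]
14: 0x20 (blk 8, set 0) → VC-HIT  vc=[2, 4]
15: 0x31 (blk 12, set 0) → MISS  vc=[2, 4, 8]
16: 0xb (blk 2, set 0) → VC-HIT  vc=[12, 4, 8]
17: 0x11 (blk 4, set 0) → VC-HIT  vc=[12, 2, 8]
18: 0xb (blk 2, set 0) → VC-HIT  vc=[12, 4, 8]

SEQ = [MISS, MISS, L1-HIT, L1-HIT, L1-HIT, L1-HIT, L1-HIT, L1-HIT, L1-HIT, L1-HIT, L1-HIT, L1-HIT, L1-HIT, MISS, VC-HIT, MISS, VC-HIT, VC-HIT, VC-HIT]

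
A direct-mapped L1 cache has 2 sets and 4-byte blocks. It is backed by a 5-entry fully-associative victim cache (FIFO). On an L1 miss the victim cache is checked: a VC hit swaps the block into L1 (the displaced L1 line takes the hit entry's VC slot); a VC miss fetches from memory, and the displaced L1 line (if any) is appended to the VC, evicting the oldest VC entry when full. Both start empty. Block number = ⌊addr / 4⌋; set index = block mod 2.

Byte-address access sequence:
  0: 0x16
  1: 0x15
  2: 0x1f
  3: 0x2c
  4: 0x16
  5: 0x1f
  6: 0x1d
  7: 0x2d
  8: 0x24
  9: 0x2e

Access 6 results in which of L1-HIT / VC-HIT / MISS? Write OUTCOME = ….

OUTCOME = L1-HIT

#0 0x16→b5/s1 MISS; vc=[]
#1 0x15→b5/s1 L1-HIT; vc=[]
#2 0x1f→b7/s1 MISS; vc=[5]
#3 0x2c→b11/s1 MISS; vc=[5,7]
#4 0x16→b5/s1 VC-HIT; vc=[11,7]
#5 0x1f→b7/s1 VC-HIT; vc=[11,5]
#6 0x1d→b7/s1 L1-HIT; vc=[11,5]
#7 0x2d→b11/s1 VC-HIT; vc=[7,5]
#8 0x24→b9/s1 MISS; vc=[7,5,11]
#9 0x2e→b11/s1 VC-HIT; vc=[7,5,9]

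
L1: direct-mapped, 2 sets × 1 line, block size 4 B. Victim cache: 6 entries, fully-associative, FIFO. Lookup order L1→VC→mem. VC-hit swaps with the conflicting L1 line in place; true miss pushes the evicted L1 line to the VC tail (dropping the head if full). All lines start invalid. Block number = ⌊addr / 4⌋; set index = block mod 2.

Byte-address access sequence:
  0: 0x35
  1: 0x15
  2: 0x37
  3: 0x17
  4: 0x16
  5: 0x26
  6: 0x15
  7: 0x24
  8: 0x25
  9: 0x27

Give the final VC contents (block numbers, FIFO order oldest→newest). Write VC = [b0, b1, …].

0: 0x35 (blk 13, set 1) → MISS  vc=[]
1: 0x15 (blk 5, set 1) → MISS  vc=[13]
2: 0x37 (blk 13, set 1) → VC-HIT  vc=[5]
3: 0x17 (blk 5, set 1) → VC-HIT  vc=[13]
4: 0x16 (blk 5, set 1) → L1-HIT  vc=[13]
5: 0x26 (blk 9, set 1) → MISS  vc=[13, 5]
6: 0x15 (blk 5, set 1) → VC-HIT  vc=[13, 9]
7: 0x24 (blk 9, set 1) → VC-HIT  vc=[13, 5]
8: 0x25 (blk 9, set 1) → L1-HIT  vc=[13, 5]
9: 0x27 (blk 9, set 1) → L1-HIT  vc=[13, 5]

VC = [13, 5]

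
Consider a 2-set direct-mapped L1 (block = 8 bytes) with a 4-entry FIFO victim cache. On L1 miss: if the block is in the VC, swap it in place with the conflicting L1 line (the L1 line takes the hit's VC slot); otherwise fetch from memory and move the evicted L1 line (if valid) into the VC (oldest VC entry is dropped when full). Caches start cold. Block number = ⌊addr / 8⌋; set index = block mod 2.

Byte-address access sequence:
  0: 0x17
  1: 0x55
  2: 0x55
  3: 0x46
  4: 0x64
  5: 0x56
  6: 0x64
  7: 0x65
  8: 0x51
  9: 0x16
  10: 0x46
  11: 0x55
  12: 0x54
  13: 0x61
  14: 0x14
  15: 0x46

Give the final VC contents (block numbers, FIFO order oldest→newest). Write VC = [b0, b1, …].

VC = [2, 10, 12]

#0 0x17→b2/s0 MISS; vc=[]
#1 0x55→b10/s0 MISS; vc=[2]
#2 0x55→b10/s0 L1-HIT; vc=[2]
#3 0x46→b8/s0 MISS; vc=[2,10]
#4 0x64→b12/s0 MISS; vc=[2,10,8]
#5 0x56→b10/s0 VC-HIT; vc=[2,12,8]
#6 0x64→b12/s0 VC-HIT; vc=[2,10,8]
#7 0x65→b12/s0 L1-HIT; vc=[2,10,8]
#8 0x51→b10/s0 VC-HIT; vc=[2,12,8]
#9 0x16→b2/s0 VC-HIT; vc=[10,12,8]
#10 0x46→b8/s0 VC-HIT; vc=[10,12,2]
#11 0x55→b10/s0 VC-HIT; vc=[8,12,2]
#12 0x54→b10/s0 L1-HIT; vc=[8,12,2]
#13 0x61→b12/s0 VC-HIT; vc=[8,10,2]
#14 0x14→b2/s0 VC-HIT; vc=[8,10,12]
#15 0x46→b8/s0 VC-HIT; vc=[2,10,12]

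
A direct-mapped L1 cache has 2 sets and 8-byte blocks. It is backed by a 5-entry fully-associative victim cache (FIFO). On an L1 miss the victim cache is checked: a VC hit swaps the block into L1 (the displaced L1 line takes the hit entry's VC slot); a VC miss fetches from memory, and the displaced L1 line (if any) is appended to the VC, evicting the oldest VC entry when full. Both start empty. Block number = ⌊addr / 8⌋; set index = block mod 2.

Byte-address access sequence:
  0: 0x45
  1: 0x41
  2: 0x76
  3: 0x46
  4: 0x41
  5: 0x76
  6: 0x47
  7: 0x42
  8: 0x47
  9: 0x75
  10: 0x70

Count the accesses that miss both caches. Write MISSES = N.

MISSES = 2

  [0] addr=0x45 blk=8 s=0: MISS | VC []
  [1] addr=0x41 blk=8 s=0: L1-HIT | VC []
  [2] addr=0x76 blk=14 s=0: MISS | VC [8]
  [3] addr=0x46 blk=8 s=0: VC-HIT | VC [14]
  [4] addr=0x41 blk=8 s=0: L1-HIT | VC [14]
  [5] addr=0x76 blk=14 s=0: VC-HIT | VC [8]
  [6] addr=0x47 blk=8 s=0: VC-HIT | VC [14]
  [7] addr=0x42 blk=8 s=0: L1-HIT | VC [14]
  [8] addr=0x47 blk=8 s=0: L1-HIT | VC [14]
  [9] addr=0x75 blk=14 s=0: VC-HIT | VC [8]
  [10] addr=0x70 blk=14 s=0: L1-HIT | VC [8]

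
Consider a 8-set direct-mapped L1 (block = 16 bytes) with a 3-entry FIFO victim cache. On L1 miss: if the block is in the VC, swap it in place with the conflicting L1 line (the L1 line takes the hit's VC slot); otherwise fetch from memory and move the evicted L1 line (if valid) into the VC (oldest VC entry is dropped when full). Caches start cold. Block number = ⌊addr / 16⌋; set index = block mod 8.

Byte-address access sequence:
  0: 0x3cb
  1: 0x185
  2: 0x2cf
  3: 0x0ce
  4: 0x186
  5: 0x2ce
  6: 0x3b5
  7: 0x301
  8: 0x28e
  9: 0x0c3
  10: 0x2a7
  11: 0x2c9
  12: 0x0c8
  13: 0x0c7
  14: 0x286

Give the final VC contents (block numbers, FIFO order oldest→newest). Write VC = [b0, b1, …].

VC = [44, 24, 48]

#0 0x3cb→b60/s4 MISS; vc=[]
#1 0x185→b24/s0 MISS; vc=[]
#2 0x2cf→b44/s4 MISS; vc=[60]
#3 0xce→b12/s4 MISS; vc=[60,44]
#4 0x186→b24/s0 L1-HIT; vc=[60,44]
#5 0x2ce→b44/s4 VC-HIT; vc=[60,12]
#6 0x3b5→b59/s3 MISS; vc=[60,12]
#7 0x301→b48/s0 MISS; vc=[60,12,24]
#8 0x28e→b40/s0 MISS; vc=[12,24,48]
#9 0xc3→b12/s4 VC-HIT; vc=[44,24,48]
#10 0x2a7→b42/s2 MISS; vc=[44,24,48]
#11 0x2c9→b44/s4 VC-HIT; vc=[12,24,48]
#12 0xc8→b12/s4 VC-HIT; vc=[44,24,48]
#13 0xc7→b12/s4 L1-HIT; vc=[44,24,48]
#14 0x286→b40/s0 L1-HIT; vc=[44,24,48]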